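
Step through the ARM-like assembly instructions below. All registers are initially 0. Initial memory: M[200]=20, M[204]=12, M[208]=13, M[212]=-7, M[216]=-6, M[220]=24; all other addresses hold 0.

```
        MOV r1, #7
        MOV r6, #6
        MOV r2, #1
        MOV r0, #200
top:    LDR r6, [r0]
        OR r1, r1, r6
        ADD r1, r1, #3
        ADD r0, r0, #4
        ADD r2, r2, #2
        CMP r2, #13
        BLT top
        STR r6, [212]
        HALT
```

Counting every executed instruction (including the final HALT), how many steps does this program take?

MOV r1, #7 → r1=7
MOV r6, #6 → r6=6
MOV r2, #1 → r2=1
MOV r0, #200 → r0=200
LDR r6, [r0] → r6=M[200]=20
OR r1, r1, r6 → r1=7|20=23
ADD r1, r1, #3 → r1=23+3=26
ADD r0, r0, #4 → r0=200+4=204
ADD r2, r2, #2 → r2=1+2=3
CMP r2, #13  (cmp 3,13)
BLT top: taken
LDR r6, [r0] → r6=M[204]=12
OR r1, r1, r6 → r1=26|12=30
ADD r1, r1, #3 → r1=30+3=33
ADD r0, r0, #4 → r0=204+4=208
ADD r2, r2, #2 → r2=3+2=5
CMP r2, #13  (cmp 5,13)
BLT top: taken
LDR r6, [r0] → r6=M[208]=13
OR r1, r1, r6 → r1=33|13=45
ADD r1, r1, #3 → r1=45+3=48
ADD r0, r0, #4 → r0=208+4=212
ADD r2, r2, #2 → r2=5+2=7
CMP r2, #13  (cmp 7,13)
BLT top: taken
LDR r6, [r0] → r6=M[212]=-7
OR r1, r1, r6 → r1=48|(-7)=-7
ADD r1, r1, #3 → r1=(-7)+3=-4
ADD r0, r0, #4 → r0=212+4=216
ADD r2, r2, #2 → r2=7+2=9
CMP r2, #13  (cmp 9,13)
BLT top: taken
LDR r6, [r0] → r6=M[216]=-6
OR r1, r1, r6 → r1=(-4)|(-6)=-2
ADD r1, r1, #3 → r1=(-2)+3=1
ADD r0, r0, #4 → r0=216+4=220
ADD r2, r2, #2 → r2=9+2=11
CMP r2, #13  (cmp 11,13)
BLT top: taken
LDR r6, [r0] → r6=M[220]=24
OR r1, r1, r6 → r1=1|24=25
ADD r1, r1, #3 → r1=25+3=28
ADD r0, r0, #4 → r0=220+4=224
ADD r2, r2, #2 → r2=11+2=13
CMP r2, #13  (cmp 13,13)
BLT top: not taken
STR r6, [212] → M[212]=24
halt.
Total executed instructions: 48.

48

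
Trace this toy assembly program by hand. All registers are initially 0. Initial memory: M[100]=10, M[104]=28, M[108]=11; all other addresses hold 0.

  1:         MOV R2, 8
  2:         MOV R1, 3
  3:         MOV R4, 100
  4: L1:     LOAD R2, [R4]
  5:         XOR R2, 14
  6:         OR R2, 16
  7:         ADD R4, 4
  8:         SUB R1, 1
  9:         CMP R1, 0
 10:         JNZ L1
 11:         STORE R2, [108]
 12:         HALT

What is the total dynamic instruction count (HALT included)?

26

after MOV R2, 8: R2=8
after MOV R1, 3: R1=3
after MOV R4, 100: R4=100
after LOAD R2, [R4]: R2=M[100]=10
after XOR R2, 14: R2=10^14=4
after OR R2, 16: R2=4|16=20
after ADD R4, 4: R4=100+4=104
after SUB R1, 1: R1=3-1=2
CMP R1, 0  (cmp 2,0)
JNZ L1: taken
after LOAD R2, [R4]: R2=M[104]=28
after XOR R2, 14: R2=28^14=18
after OR R2, 16: R2=18|16=18
after ADD R4, 4: R4=104+4=108
after SUB R1, 1: R1=2-1=1
CMP R1, 0  (cmp 1,0)
JNZ L1: taken
after LOAD R2, [R4]: R2=M[108]=11
after XOR R2, 14: R2=11^14=5
after OR R2, 16: R2=5|16=21
after ADD R4, 4: R4=108+4=112
after SUB R1, 1: R1=1-1=0
CMP R1, 0  (cmp 0,0)
JNZ L1: not taken
STORE R2, [108] → M[108]=21
halt.
Total executed instructions: 26.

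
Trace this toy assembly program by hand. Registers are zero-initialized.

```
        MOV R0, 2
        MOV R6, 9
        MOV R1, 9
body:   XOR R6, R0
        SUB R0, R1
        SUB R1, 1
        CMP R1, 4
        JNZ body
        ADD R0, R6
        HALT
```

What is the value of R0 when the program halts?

-20

MOV R0, 2 → R0=2
MOV R6, 9 → R6=9
MOV R1, 9 → R1=9
XOR R6, R0 → R6=9^2=11
SUB R0, R1 → R0=2-9=-7
SUB R1, 1 → R1=9-1=8
CMP R1, 4  (cmp 8,4)
JNZ body: taken
XOR R6, R0 → R6=11^(-7)=-14
SUB R0, R1 → R0=(-7)-8=-15
SUB R1, 1 → R1=8-1=7
CMP R1, 4  (cmp 7,4)
JNZ body: taken
XOR R6, R0 → R6=(-14)^(-15)=3
SUB R0, R1 → R0=(-15)-7=-22
SUB R1, 1 → R1=7-1=6
CMP R1, 4  (cmp 6,4)
JNZ body: taken
XOR R6, R0 → R6=3^(-22)=-23
SUB R0, R1 → R0=(-22)-6=-28
SUB R1, 1 → R1=6-1=5
CMP R1, 4  (cmp 5,4)
JNZ body: taken
XOR R6, R0 → R6=(-23)^(-28)=13
SUB R0, R1 → R0=(-28)-5=-33
SUB R1, 1 → R1=5-1=4
CMP R1, 4  (cmp 4,4)
JNZ body: not taken
ADD R0, R6 → R0=(-33)+13=-20
halt.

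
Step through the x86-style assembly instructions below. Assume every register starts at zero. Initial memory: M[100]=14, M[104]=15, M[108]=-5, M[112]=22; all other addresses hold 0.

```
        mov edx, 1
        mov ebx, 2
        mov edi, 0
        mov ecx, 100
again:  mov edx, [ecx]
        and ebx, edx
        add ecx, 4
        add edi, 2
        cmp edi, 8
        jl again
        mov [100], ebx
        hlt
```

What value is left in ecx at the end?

116

edx=1
ebx=2
edi=0
ecx=100
edx=M[100]=14
ebx=2&14=2
ecx=100+4=104
edi=0+2=2
cmp edi, 8  (cmp 2,8)
jl again: taken
edx=M[104]=15
ebx=2&15=2
ecx=104+4=108
edi=2+2=4
cmp edi, 8  (cmp 4,8)
jl again: taken
edx=M[108]=-5
ebx=2&(-5)=2
ecx=108+4=112
edi=4+2=6
cmp edi, 8  (cmp 6,8)
jl again: taken
edx=M[112]=22
ebx=2&22=2
ecx=112+4=116
edi=6+2=8
cmp edi, 8  (cmp 8,8)
jl again: not taken
mov [100], ebx → M[100]=2
halt.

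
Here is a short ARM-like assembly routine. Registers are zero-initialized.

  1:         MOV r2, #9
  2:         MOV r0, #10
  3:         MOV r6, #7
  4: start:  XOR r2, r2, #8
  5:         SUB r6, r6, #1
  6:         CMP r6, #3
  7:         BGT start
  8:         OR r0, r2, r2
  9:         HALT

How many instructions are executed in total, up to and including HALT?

r2=9
r0=10
r6=7
r2=9^8=1
r6=7-1=6
CMP r6, #3  (cmp 6,3)
BGT start: taken
r2=1^8=9
r6=6-1=5
CMP r6, #3  (cmp 5,3)
BGT start: taken
r2=9^8=1
r6=5-1=4
CMP r6, #3  (cmp 4,3)
BGT start: taken
r2=1^8=9
r6=4-1=3
CMP r6, #3  (cmp 3,3)
BGT start: not taken
r0=9|9=9
halt.
Total executed instructions: 21.

21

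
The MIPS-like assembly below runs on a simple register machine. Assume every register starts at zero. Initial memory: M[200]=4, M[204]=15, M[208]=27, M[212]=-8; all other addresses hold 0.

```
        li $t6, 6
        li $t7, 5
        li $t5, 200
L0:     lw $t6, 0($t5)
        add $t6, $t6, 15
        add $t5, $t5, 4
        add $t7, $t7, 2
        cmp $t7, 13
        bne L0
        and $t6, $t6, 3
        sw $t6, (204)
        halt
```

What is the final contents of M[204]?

$t6=6
$t7=5
$t5=200
$t6=M[200]=4
$t6=4+15=19
$t5=200+4=204
$t7=5+2=7
cmp $t7, 13  (cmp 7,13)
bne L0: taken
$t6=M[204]=15
$t6=15+15=30
$t5=204+4=208
$t7=7+2=9
cmp $t7, 13  (cmp 9,13)
bne L0: taken
$t6=M[208]=27
$t6=27+15=42
$t5=208+4=212
$t7=9+2=11
cmp $t7, 13  (cmp 11,13)
bne L0: taken
$t6=M[212]=-8
$t6=(-8)+15=7
$t5=212+4=216
$t7=11+2=13
cmp $t7, 13  (cmp 13,13)
bne L0: not taken
$t6=7&3=3
sw $t6, (204) → M[204]=3
halt.

3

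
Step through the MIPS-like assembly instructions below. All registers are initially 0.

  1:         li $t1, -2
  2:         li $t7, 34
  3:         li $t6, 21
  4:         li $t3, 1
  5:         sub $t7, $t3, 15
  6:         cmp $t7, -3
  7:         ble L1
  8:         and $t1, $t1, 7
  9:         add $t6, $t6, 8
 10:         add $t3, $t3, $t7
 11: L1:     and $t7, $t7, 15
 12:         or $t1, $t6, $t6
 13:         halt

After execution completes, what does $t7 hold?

2

$t1=-2
$t7=34
$t6=21
$t3=1
$t7=1-15=-14
cmp $t7, -3  (cmp -14,-3)
ble L1: taken
$t7=(-14)&15=2
$t1=21|21=21
halt.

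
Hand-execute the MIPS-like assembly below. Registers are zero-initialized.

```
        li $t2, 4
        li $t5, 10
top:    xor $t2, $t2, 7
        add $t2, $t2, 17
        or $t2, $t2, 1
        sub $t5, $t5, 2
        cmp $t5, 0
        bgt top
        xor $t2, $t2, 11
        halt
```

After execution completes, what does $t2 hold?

li $t2, 4 → $t2=4
li $t5, 10 → $t5=10
xor $t2, $t2, 7 → $t2=4^7=3
add $t2, $t2, 17 → $t2=3+17=20
or $t2, $t2, 1 → $t2=20|1=21
sub $t5, $t5, 2 → $t5=10-2=8
cmp $t5, 0  (cmp 8,0)
bgt top: taken
xor $t2, $t2, 7 → $t2=21^7=18
add $t2, $t2, 17 → $t2=18+17=35
or $t2, $t2, 1 → $t2=35|1=35
sub $t5, $t5, 2 → $t5=8-2=6
cmp $t5, 0  (cmp 6,0)
bgt top: taken
xor $t2, $t2, 7 → $t2=35^7=36
add $t2, $t2, 17 → $t2=36+17=53
or $t2, $t2, 1 → $t2=53|1=53
sub $t5, $t5, 2 → $t5=6-2=4
cmp $t5, 0  (cmp 4,0)
bgt top: taken
xor $t2, $t2, 7 → $t2=53^7=50
add $t2, $t2, 17 → $t2=50+17=67
or $t2, $t2, 1 → $t2=67|1=67
sub $t5, $t5, 2 → $t5=4-2=2
cmp $t5, 0  (cmp 2,0)
bgt top: taken
xor $t2, $t2, 7 → $t2=67^7=68
add $t2, $t2, 17 → $t2=68+17=85
or $t2, $t2, 1 → $t2=85|1=85
sub $t5, $t5, 2 → $t5=2-2=0
cmp $t5, 0  (cmp 0,0)
bgt top: not taken
xor $t2, $t2, 11 → $t2=85^11=94
halt.

94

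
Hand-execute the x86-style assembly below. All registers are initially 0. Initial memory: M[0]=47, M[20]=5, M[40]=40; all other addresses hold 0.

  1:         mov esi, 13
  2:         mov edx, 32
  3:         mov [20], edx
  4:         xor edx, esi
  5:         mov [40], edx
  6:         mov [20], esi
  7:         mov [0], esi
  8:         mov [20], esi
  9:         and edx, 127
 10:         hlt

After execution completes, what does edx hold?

after mov esi, 13: esi=13
after mov edx, 32: edx=32
mov [20], edx → M[20]=32
after xor edx, esi: edx=32^13=45
mov [40], edx → M[40]=45
mov [20], esi → M[20]=13
mov [0], esi → M[0]=13
mov [20], esi → M[20]=13
after and edx, 127: edx=45&127=45
halt.

45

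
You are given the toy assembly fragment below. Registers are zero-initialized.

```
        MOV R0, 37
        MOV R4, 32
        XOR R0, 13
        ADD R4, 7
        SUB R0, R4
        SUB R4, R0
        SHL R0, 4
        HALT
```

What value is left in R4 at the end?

38

after MOV R0, 37: R0=37
after MOV R4, 32: R4=32
after XOR R0, 13: R0=37^13=40
after ADD R4, 7: R4=32+7=39
after SUB R0, R4: R0=40-39=1
after SUB R4, R0: R4=39-1=38
after SHL R0, 4: R0=1<<4=16
halt.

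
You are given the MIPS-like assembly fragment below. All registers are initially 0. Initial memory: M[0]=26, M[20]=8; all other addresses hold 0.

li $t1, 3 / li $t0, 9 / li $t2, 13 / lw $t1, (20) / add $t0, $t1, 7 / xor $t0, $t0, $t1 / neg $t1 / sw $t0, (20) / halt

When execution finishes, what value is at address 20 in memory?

li $t1, 3 → $t1=3
li $t0, 9 → $t0=9
li $t2, 13 → $t2=13
lw $t1, (20) → $t1=M[20]=8
add $t0, $t1, 7 → $t0=8+7=15
xor $t0, $t0, $t1 → $t0=15^8=7
neg $t1 → $t1=-(8)=-8
sw $t0, (20) → M[20]=7
halt.

7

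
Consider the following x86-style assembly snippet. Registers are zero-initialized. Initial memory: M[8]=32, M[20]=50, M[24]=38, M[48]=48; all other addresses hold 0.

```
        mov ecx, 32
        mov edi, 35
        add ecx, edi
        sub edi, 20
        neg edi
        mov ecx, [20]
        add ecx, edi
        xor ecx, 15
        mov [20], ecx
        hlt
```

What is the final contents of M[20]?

44

ecx=32
edi=35
ecx=32+35=67
edi=35-20=15
edi=-(15)=-15
ecx=M[20]=50
ecx=50+(-15)=35
ecx=35^15=44
mov [20], ecx → M[20]=44
halt.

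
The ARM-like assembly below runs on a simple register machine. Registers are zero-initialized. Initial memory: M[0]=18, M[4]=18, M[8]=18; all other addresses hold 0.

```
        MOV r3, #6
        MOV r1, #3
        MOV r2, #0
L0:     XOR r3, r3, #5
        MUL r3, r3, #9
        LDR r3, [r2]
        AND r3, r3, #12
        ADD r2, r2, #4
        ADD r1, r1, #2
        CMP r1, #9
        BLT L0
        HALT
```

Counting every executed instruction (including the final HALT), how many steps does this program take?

r3=6
r1=3
r2=0
r3=6^5=3
r3=3*9=27
r3=M[0]=18
r3=18&12=0
r2=0+4=4
r1=3+2=5
CMP r1, #9  (cmp 5,9)
BLT L0: taken
r3=0^5=5
r3=5*9=45
r3=M[4]=18
r3=18&12=0
r2=4+4=8
r1=5+2=7
CMP r1, #9  (cmp 7,9)
BLT L0: taken
r3=0^5=5
r3=5*9=45
r3=M[8]=18
r3=18&12=0
r2=8+4=12
r1=7+2=9
CMP r1, #9  (cmp 9,9)
BLT L0: not taken
halt.
Total executed instructions: 28.

28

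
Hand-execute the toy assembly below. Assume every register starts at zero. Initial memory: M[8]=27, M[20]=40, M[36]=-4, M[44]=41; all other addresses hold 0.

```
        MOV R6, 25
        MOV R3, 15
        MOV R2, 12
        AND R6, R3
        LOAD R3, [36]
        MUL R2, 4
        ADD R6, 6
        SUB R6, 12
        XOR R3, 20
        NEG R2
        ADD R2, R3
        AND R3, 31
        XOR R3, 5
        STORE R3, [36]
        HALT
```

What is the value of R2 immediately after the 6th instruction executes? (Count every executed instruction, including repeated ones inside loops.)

after MOV R6, 25: R6=25
after MOV R3, 15: R3=15
after MOV R2, 12: R2=12
after AND R6, R3: R6=25&15=9
after LOAD R3, [36]: R3=M[36]=-4
after MUL R2, 4: R2=12*4=48
After step 6: R2 = 48.

48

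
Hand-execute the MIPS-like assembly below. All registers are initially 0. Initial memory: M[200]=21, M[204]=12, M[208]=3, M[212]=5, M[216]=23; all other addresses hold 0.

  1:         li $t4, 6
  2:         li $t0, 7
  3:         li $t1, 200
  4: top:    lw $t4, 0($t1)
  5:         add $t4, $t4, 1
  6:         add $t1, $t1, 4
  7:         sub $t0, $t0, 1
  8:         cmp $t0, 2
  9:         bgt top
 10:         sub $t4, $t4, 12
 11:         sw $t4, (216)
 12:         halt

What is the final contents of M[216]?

12

li $t4, 6 → $t4=6
li $t0, 7 → $t0=7
li $t1, 200 → $t1=200
lw $t4, 0($t1) → $t4=M[200]=21
add $t4, $t4, 1 → $t4=21+1=22
add $t1, $t1, 4 → $t1=200+4=204
sub $t0, $t0, 1 → $t0=7-1=6
cmp $t0, 2  (cmp 6,2)
bgt top: taken
lw $t4, 0($t1) → $t4=M[204]=12
add $t4, $t4, 1 → $t4=12+1=13
add $t1, $t1, 4 → $t1=204+4=208
sub $t0, $t0, 1 → $t0=6-1=5
cmp $t0, 2  (cmp 5,2)
bgt top: taken
lw $t4, 0($t1) → $t4=M[208]=3
add $t4, $t4, 1 → $t4=3+1=4
add $t1, $t1, 4 → $t1=208+4=212
sub $t0, $t0, 1 → $t0=5-1=4
cmp $t0, 2  (cmp 4,2)
bgt top: taken
lw $t4, 0($t1) → $t4=M[212]=5
add $t4, $t4, 1 → $t4=5+1=6
add $t1, $t1, 4 → $t1=212+4=216
sub $t0, $t0, 1 → $t0=4-1=3
cmp $t0, 2  (cmp 3,2)
bgt top: taken
lw $t4, 0($t1) → $t4=M[216]=23
add $t4, $t4, 1 → $t4=23+1=24
add $t1, $t1, 4 → $t1=216+4=220
sub $t0, $t0, 1 → $t0=3-1=2
cmp $t0, 2  (cmp 2,2)
bgt top: not taken
sub $t4, $t4, 12 → $t4=24-12=12
sw $t4, (216) → M[216]=12
halt.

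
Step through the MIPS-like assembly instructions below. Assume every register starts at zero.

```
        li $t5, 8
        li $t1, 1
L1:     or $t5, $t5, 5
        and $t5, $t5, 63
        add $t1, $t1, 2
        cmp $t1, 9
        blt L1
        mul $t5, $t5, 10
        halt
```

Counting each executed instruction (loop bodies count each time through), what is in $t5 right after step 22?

$t5=8
$t1=1
$t5=8|5=13
$t5=13&63=13
$t1=1+2=3
cmp $t1, 9  (cmp 3,9)
blt L1: taken
$t5=13|5=13
$t5=13&63=13
$t1=3+2=5
cmp $t1, 9  (cmp 5,9)
blt L1: taken
$t5=13|5=13
$t5=13&63=13
$t1=5+2=7
cmp $t1, 9  (cmp 7,9)
blt L1: taken
$t5=13|5=13
$t5=13&63=13
$t1=7+2=9
cmp $t1, 9  (cmp 9,9)
blt L1: not taken
After step 22: $t5 = 13.

13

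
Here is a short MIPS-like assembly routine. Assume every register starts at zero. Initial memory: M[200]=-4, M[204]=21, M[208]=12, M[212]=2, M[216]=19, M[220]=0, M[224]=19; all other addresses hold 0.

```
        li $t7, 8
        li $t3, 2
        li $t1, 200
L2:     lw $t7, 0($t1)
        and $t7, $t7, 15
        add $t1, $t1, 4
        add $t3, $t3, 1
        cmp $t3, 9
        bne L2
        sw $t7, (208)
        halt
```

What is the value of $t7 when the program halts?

3

$t7=8
$t3=2
$t1=200
$t7=M[200]=-4
$t7=(-4)&15=12
$t1=200+4=204
$t3=2+1=3
cmp $t3, 9  (cmp 3,9)
bne L2: taken
$t7=M[204]=21
$t7=21&15=5
$t1=204+4=208
$t3=3+1=4
cmp $t3, 9  (cmp 4,9)
bne L2: taken
$t7=M[208]=12
$t7=12&15=12
$t1=208+4=212
$t3=4+1=5
cmp $t3, 9  (cmp 5,9)
bne L2: taken
$t7=M[212]=2
$t7=2&15=2
$t1=212+4=216
$t3=5+1=6
cmp $t3, 9  (cmp 6,9)
bne L2: taken
$t7=M[216]=19
$t7=19&15=3
$t1=216+4=220
$t3=6+1=7
cmp $t3, 9  (cmp 7,9)
bne L2: taken
$t7=M[220]=0
$t7=0&15=0
$t1=220+4=224
$t3=7+1=8
cmp $t3, 9  (cmp 8,9)
bne L2: taken
$t7=M[224]=19
$t7=19&15=3
$t1=224+4=228
$t3=8+1=9
cmp $t3, 9  (cmp 9,9)
bne L2: not taken
sw $t7, (208) → M[208]=3
halt.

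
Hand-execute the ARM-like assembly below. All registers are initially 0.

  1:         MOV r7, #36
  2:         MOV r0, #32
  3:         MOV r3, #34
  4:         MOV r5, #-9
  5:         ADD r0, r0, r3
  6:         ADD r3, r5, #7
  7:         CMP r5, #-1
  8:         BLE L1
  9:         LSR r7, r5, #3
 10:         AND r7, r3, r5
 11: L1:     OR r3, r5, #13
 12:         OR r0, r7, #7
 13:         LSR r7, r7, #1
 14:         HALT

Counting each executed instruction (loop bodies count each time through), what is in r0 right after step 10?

39

MOV r7, #36 → r7=36
MOV r0, #32 → r0=32
MOV r3, #34 → r3=34
MOV r5, #-9 → r5=-9
ADD r0, r0, r3 → r0=32+34=66
ADD r3, r5, #7 → r3=(-9)+7=-2
CMP r5, #-1  (cmp -9,-1)
BLE L1: taken
OR r3, r5, #13 → r3=(-9)|13=-1
OR r0, r7, #7 → r0=36|7=39
After step 10: r0 = 39.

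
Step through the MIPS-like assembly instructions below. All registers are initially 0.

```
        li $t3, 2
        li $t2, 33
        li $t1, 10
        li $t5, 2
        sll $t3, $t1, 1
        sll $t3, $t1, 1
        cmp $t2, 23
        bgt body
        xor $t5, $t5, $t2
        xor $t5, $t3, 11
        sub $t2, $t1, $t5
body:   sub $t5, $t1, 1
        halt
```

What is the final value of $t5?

after li $t3, 2: $t3=2
after li $t2, 33: $t2=33
after li $t1, 10: $t1=10
after li $t5, 2: $t5=2
after sll $t3, $t1, 1: $t3=10<<1=20
after sll $t3, $t1, 1: $t3=10<<1=20
cmp $t2, 23  (cmp 33,23)
bgt body: taken
after sub $t5, $t1, 1: $t5=10-1=9
halt.

9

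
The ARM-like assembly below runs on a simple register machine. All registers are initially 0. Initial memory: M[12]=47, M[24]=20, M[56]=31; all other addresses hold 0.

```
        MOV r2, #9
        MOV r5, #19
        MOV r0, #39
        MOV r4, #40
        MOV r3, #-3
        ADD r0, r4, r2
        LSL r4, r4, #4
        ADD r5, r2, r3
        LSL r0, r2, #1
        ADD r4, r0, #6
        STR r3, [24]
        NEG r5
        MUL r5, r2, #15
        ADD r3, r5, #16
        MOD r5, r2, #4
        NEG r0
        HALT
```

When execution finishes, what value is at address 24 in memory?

-3

r2=9
r5=19
r0=39
r4=40
r3=-3
r0=40+9=49
r4=40<<4=640
r5=9+(-3)=6
r0=9<<1=18
r4=18+6=24
STR r3, [24] → M[24]=-3
r5=-(6)=-6
r5=9*15=135
r3=135+16=151
r5=9%4=1
r0=-(18)=-18
halt.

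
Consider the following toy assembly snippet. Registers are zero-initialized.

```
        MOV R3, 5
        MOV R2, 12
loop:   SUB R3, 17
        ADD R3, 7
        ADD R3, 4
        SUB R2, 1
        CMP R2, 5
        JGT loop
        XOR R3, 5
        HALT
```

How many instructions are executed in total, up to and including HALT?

after MOV R3, 5: R3=5
after MOV R2, 12: R2=12
after SUB R3, 17: R3=5-17=-12
after ADD R3, 7: R3=(-12)+7=-5
after ADD R3, 4: R3=(-5)+4=-1
after SUB R2, 1: R2=12-1=11
CMP R2, 5  (cmp 11,5)
JGT loop: taken
after SUB R3, 17: R3=(-1)-17=-18
after ADD R3, 7: R3=(-18)+7=-11
after ADD R3, 4: R3=(-11)+4=-7
after SUB R2, 1: R2=11-1=10
CMP R2, 5  (cmp 10,5)
JGT loop: taken
after SUB R3, 17: R3=(-7)-17=-24
after ADD R3, 7: R3=(-24)+7=-17
after ADD R3, 4: R3=(-17)+4=-13
after SUB R2, 1: R2=10-1=9
CMP R2, 5  (cmp 9,5)
JGT loop: taken
after SUB R3, 17: R3=(-13)-17=-30
after ADD R3, 7: R3=(-30)+7=-23
after ADD R3, 4: R3=(-23)+4=-19
after SUB R2, 1: R2=9-1=8
CMP R2, 5  (cmp 8,5)
JGT loop: taken
after SUB R3, 17: R3=(-19)-17=-36
after ADD R3, 7: R3=(-36)+7=-29
after ADD R3, 4: R3=(-29)+4=-25
after SUB R2, 1: R2=8-1=7
CMP R2, 5  (cmp 7,5)
JGT loop: taken
after SUB R3, 17: R3=(-25)-17=-42
after ADD R3, 7: R3=(-42)+7=-35
after ADD R3, 4: R3=(-35)+4=-31
after SUB R2, 1: R2=7-1=6
CMP R2, 5  (cmp 6,5)
JGT loop: taken
after SUB R3, 17: R3=(-31)-17=-48
after ADD R3, 7: R3=(-48)+7=-41
after ADD R3, 4: R3=(-41)+4=-37
after SUB R2, 1: R2=6-1=5
CMP R2, 5  (cmp 5,5)
JGT loop: not taken
after XOR R3, 5: R3=(-37)^5=-34
halt.
Total executed instructions: 46.

46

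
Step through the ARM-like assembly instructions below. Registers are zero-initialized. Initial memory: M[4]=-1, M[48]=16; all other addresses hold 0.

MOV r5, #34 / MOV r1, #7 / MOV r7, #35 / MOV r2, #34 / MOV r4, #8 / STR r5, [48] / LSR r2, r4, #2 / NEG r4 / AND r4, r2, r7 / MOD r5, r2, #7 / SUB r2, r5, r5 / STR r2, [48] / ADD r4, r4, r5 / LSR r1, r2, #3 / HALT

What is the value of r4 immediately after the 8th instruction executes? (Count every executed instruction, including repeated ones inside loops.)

-8

after MOV r5, #34: r5=34
after MOV r1, #7: r1=7
after MOV r7, #35: r7=35
after MOV r2, #34: r2=34
after MOV r4, #8: r4=8
STR r5, [48] → M[48]=34
after LSR r2, r4, #2: r2=8>>2=2
after NEG r4: r4=-(8)=-8
After step 8: r4 = -8.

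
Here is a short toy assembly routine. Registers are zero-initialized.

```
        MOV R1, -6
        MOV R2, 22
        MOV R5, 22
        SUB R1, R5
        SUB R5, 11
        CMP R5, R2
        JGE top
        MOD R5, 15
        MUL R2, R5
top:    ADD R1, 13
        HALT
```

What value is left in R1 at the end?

-15

after MOV R1, -6: R1=-6
after MOV R2, 22: R2=22
after MOV R5, 22: R5=22
after SUB R1, R5: R1=(-6)-22=-28
after SUB R5, 11: R5=22-11=11
CMP R5, R2  (cmp 11,22)
JGE top: not taken
after MOD R5, 15: R5=11%15=11
after MUL R2, R5: R2=22*11=242
after ADD R1, 13: R1=(-28)+13=-15
halt.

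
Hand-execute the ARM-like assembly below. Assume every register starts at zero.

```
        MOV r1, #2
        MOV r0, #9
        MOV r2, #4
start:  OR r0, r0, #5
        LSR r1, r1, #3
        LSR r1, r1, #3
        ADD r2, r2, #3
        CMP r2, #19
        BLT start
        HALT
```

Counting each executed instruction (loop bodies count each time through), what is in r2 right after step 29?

after MOV r1, #2: r1=2
after MOV r0, #9: r0=9
after MOV r2, #4: r2=4
after OR r0, r0, #5: r0=9|5=13
after LSR r1, r1, #3: r1=2>>3=0
after LSR r1, r1, #3: r1=0>>3=0
after ADD r2, r2, #3: r2=4+3=7
CMP r2, #19  (cmp 7,19)
BLT start: taken
after OR r0, r0, #5: r0=13|5=13
after LSR r1, r1, #3: r1=0>>3=0
after LSR r1, r1, #3: r1=0>>3=0
after ADD r2, r2, #3: r2=7+3=10
CMP r2, #19  (cmp 10,19)
BLT start: taken
after OR r0, r0, #5: r0=13|5=13
after LSR r1, r1, #3: r1=0>>3=0
after LSR r1, r1, #3: r1=0>>3=0
after ADD r2, r2, #3: r2=10+3=13
CMP r2, #19  (cmp 13,19)
BLT start: taken
after OR r0, r0, #5: r0=13|5=13
after LSR r1, r1, #3: r1=0>>3=0
after LSR r1, r1, #3: r1=0>>3=0
after ADD r2, r2, #3: r2=13+3=16
CMP r2, #19  (cmp 16,19)
BLT start: taken
after OR r0, r0, #5: r0=13|5=13
after LSR r1, r1, #3: r1=0>>3=0
After step 29: r2 = 16.

16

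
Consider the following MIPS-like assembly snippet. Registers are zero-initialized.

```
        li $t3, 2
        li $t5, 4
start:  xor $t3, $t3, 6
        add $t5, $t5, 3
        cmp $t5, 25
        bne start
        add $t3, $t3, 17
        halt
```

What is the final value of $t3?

21

after li $t3, 2: $t3=2
after li $t5, 4: $t5=4
after xor $t3, $t3, 6: $t3=2^6=4
after add $t5, $t5, 3: $t5=4+3=7
cmp $t5, 25  (cmp 7,25)
bne start: taken
after xor $t3, $t3, 6: $t3=4^6=2
after add $t5, $t5, 3: $t5=7+3=10
cmp $t5, 25  (cmp 10,25)
bne start: taken
after xor $t3, $t3, 6: $t3=2^6=4
after add $t5, $t5, 3: $t5=10+3=13
cmp $t5, 25  (cmp 13,25)
bne start: taken
after xor $t3, $t3, 6: $t3=4^6=2
after add $t5, $t5, 3: $t5=13+3=16
cmp $t5, 25  (cmp 16,25)
bne start: taken
after xor $t3, $t3, 6: $t3=2^6=4
after add $t5, $t5, 3: $t5=16+3=19
cmp $t5, 25  (cmp 19,25)
bne start: taken
after xor $t3, $t3, 6: $t3=4^6=2
after add $t5, $t5, 3: $t5=19+3=22
cmp $t5, 25  (cmp 22,25)
bne start: taken
after xor $t3, $t3, 6: $t3=2^6=4
after add $t5, $t5, 3: $t5=22+3=25
cmp $t5, 25  (cmp 25,25)
bne start: not taken
after add $t3, $t3, 17: $t3=4+17=21
halt.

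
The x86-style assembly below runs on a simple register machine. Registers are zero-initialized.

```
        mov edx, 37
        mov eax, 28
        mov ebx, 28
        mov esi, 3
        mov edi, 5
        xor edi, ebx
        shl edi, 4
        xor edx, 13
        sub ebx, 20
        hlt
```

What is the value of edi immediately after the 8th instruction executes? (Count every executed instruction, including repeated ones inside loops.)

edx=37
eax=28
ebx=28
esi=3
edi=5
edi=5^28=25
edi=25<<4=400
edx=37^13=40
After step 8: edi = 400.

400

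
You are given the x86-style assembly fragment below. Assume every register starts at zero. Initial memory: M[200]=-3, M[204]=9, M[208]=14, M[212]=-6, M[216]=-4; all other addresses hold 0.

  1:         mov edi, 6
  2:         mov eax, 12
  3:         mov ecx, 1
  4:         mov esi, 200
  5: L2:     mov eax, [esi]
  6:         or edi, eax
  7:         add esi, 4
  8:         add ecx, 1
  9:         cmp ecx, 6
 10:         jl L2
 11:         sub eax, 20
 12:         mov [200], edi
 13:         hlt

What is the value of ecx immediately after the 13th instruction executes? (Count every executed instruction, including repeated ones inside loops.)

2

edi=6
eax=12
ecx=1
esi=200
eax=M[200]=-3
edi=6|(-3)=-1
esi=200+4=204
ecx=1+1=2
cmp ecx, 6  (cmp 2,6)
jl L2: taken
eax=M[204]=9
edi=(-1)|9=-1
esi=204+4=208
After step 13: ecx = 2.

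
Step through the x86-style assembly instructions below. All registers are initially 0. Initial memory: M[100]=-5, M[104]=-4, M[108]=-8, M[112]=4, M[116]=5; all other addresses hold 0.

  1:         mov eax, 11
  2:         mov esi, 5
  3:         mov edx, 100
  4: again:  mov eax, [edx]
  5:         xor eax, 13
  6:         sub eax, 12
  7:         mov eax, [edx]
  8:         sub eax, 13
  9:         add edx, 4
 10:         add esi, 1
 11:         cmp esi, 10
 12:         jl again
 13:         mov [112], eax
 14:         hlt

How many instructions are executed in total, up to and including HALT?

eax=11
esi=5
edx=100
eax=M[100]=-5
eax=(-5)^13=-10
eax=(-10)-12=-22
eax=M[100]=-5
eax=(-5)-13=-18
edx=100+4=104
esi=5+1=6
cmp esi, 10  (cmp 6,10)
jl again: taken
eax=M[104]=-4
eax=(-4)^13=-15
eax=(-15)-12=-27
eax=M[104]=-4
eax=(-4)-13=-17
edx=104+4=108
esi=6+1=7
cmp esi, 10  (cmp 7,10)
jl again: taken
eax=M[108]=-8
eax=(-8)^13=-11
eax=(-11)-12=-23
eax=M[108]=-8
eax=(-8)-13=-21
edx=108+4=112
esi=7+1=8
cmp esi, 10  (cmp 8,10)
jl again: taken
eax=M[112]=4
eax=4^13=9
eax=9-12=-3
eax=M[112]=4
eax=4-13=-9
edx=112+4=116
esi=8+1=9
cmp esi, 10  (cmp 9,10)
jl again: taken
eax=M[116]=5
eax=5^13=8
eax=8-12=-4
eax=M[116]=5
eax=5-13=-8
edx=116+4=120
esi=9+1=10
cmp esi, 10  (cmp 10,10)
jl again: not taken
mov [112], eax → M[112]=-8
halt.
Total executed instructions: 50.

50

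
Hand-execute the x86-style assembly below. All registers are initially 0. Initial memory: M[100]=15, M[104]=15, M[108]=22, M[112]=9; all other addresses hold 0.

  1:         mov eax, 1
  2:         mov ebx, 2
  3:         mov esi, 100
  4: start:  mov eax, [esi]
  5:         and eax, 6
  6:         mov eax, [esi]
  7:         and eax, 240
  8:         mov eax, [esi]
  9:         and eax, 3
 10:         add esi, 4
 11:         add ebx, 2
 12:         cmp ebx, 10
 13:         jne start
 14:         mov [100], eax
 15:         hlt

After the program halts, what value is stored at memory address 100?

1

mov eax, 1 → eax=1
mov ebx, 2 → ebx=2
mov esi, 100 → esi=100
mov eax, [esi] → eax=M[100]=15
and eax, 6 → eax=15&6=6
mov eax, [esi] → eax=M[100]=15
and eax, 240 → eax=15&240=0
mov eax, [esi] → eax=M[100]=15
and eax, 3 → eax=15&3=3
add esi, 4 → esi=100+4=104
add ebx, 2 → ebx=2+2=4
cmp ebx, 10  (cmp 4,10)
jne start: taken
mov eax, [esi] → eax=M[104]=15
and eax, 6 → eax=15&6=6
mov eax, [esi] → eax=M[104]=15
and eax, 240 → eax=15&240=0
mov eax, [esi] → eax=M[104]=15
and eax, 3 → eax=15&3=3
add esi, 4 → esi=104+4=108
add ebx, 2 → ebx=4+2=6
cmp ebx, 10  (cmp 6,10)
jne start: taken
mov eax, [esi] → eax=M[108]=22
and eax, 6 → eax=22&6=6
mov eax, [esi] → eax=M[108]=22
and eax, 240 → eax=22&240=16
mov eax, [esi] → eax=M[108]=22
and eax, 3 → eax=22&3=2
add esi, 4 → esi=108+4=112
add ebx, 2 → ebx=6+2=8
cmp ebx, 10  (cmp 8,10)
jne start: taken
mov eax, [esi] → eax=M[112]=9
and eax, 6 → eax=9&6=0
mov eax, [esi] → eax=M[112]=9
and eax, 240 → eax=9&240=0
mov eax, [esi] → eax=M[112]=9
and eax, 3 → eax=9&3=1
add esi, 4 → esi=112+4=116
add ebx, 2 → ebx=8+2=10
cmp ebx, 10  (cmp 10,10)
jne start: not taken
mov [100], eax → M[100]=1
halt.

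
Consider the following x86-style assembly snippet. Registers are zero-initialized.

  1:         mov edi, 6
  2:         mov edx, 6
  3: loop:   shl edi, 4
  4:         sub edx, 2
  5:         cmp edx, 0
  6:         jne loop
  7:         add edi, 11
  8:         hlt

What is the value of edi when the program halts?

24587

after mov edi, 6: edi=6
after mov edx, 6: edx=6
after shl edi, 4: edi=6<<4=96
after sub edx, 2: edx=6-2=4
cmp edx, 0  (cmp 4,0)
jne loop: taken
after shl edi, 4: edi=96<<4=1536
after sub edx, 2: edx=4-2=2
cmp edx, 0  (cmp 2,0)
jne loop: taken
after shl edi, 4: edi=1536<<4=24576
after sub edx, 2: edx=2-2=0
cmp edx, 0  (cmp 0,0)
jne loop: not taken
after add edi, 11: edi=24576+11=24587
halt.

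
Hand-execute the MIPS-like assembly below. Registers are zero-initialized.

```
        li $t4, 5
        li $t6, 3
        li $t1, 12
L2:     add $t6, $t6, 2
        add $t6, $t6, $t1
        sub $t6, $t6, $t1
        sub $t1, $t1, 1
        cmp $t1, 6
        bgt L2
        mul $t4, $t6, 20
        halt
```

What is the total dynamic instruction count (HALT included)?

after li $t4, 5: $t4=5
after li $t6, 3: $t6=3
after li $t1, 12: $t1=12
after add $t6, $t6, 2: $t6=3+2=5
after add $t6, $t6, $t1: $t6=5+12=17
after sub $t6, $t6, $t1: $t6=17-12=5
after sub $t1, $t1, 1: $t1=12-1=11
cmp $t1, 6  (cmp 11,6)
bgt L2: taken
after add $t6, $t6, 2: $t6=5+2=7
after add $t6, $t6, $t1: $t6=7+11=18
after sub $t6, $t6, $t1: $t6=18-11=7
after sub $t1, $t1, 1: $t1=11-1=10
cmp $t1, 6  (cmp 10,6)
bgt L2: taken
after add $t6, $t6, 2: $t6=7+2=9
after add $t6, $t6, $t1: $t6=9+10=19
after sub $t6, $t6, $t1: $t6=19-10=9
after sub $t1, $t1, 1: $t1=10-1=9
cmp $t1, 6  (cmp 9,6)
bgt L2: taken
after add $t6, $t6, 2: $t6=9+2=11
after add $t6, $t6, $t1: $t6=11+9=20
after sub $t6, $t6, $t1: $t6=20-9=11
after sub $t1, $t1, 1: $t1=9-1=8
cmp $t1, 6  (cmp 8,6)
bgt L2: taken
after add $t6, $t6, 2: $t6=11+2=13
after add $t6, $t6, $t1: $t6=13+8=21
after sub $t6, $t6, $t1: $t6=21-8=13
after sub $t1, $t1, 1: $t1=8-1=7
cmp $t1, 6  (cmp 7,6)
bgt L2: taken
after add $t6, $t6, 2: $t6=13+2=15
after add $t6, $t6, $t1: $t6=15+7=22
after sub $t6, $t6, $t1: $t6=22-7=15
after sub $t1, $t1, 1: $t1=7-1=6
cmp $t1, 6  (cmp 6,6)
bgt L2: not taken
after mul $t4, $t6, 20: $t4=15*20=300
halt.
Total executed instructions: 41.

41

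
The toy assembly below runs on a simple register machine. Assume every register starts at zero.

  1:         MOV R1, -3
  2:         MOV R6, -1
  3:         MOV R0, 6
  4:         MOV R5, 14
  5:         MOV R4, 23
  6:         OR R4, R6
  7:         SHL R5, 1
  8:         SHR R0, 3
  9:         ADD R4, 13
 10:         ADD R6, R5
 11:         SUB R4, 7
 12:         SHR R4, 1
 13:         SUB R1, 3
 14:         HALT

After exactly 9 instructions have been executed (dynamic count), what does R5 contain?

R1=-3
R6=-1
R0=6
R5=14
R4=23
R4=23|(-1)=-1
R5=14<<1=28
R0=6>>3=0
R4=(-1)+13=12
After step 9: R5 = 28.

28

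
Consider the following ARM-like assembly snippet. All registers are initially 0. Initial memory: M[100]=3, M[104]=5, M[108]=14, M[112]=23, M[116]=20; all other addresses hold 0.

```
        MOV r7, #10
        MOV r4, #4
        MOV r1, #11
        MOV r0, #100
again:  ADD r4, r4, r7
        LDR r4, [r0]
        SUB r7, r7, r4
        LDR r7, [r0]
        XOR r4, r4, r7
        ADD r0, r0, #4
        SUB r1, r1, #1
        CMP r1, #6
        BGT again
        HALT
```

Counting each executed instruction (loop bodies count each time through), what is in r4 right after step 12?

0

after MOV r7, #10: r7=10
after MOV r4, #4: r4=4
after MOV r1, #11: r1=11
after MOV r0, #100: r0=100
after ADD r4, r4, r7: r4=4+10=14
after LDR r4, [r0]: r4=M[100]=3
after SUB r7, r7, r4: r7=10-3=7
after LDR r7, [r0]: r7=M[100]=3
after XOR r4, r4, r7: r4=3^3=0
after ADD r0, r0, #4: r0=100+4=104
after SUB r1, r1, #1: r1=11-1=10
CMP r1, #6  (cmp 10,6)
After step 12: r4 = 0.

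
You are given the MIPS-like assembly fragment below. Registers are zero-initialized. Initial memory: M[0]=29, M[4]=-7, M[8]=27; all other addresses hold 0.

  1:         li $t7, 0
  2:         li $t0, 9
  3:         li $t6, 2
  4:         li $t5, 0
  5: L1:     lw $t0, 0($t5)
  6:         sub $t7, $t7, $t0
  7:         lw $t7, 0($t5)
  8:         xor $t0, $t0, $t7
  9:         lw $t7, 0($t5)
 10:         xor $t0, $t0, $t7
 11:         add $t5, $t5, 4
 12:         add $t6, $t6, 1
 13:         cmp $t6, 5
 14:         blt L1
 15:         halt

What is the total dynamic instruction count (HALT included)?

li $t7, 0 → $t7=0
li $t0, 9 → $t0=9
li $t6, 2 → $t6=2
li $t5, 0 → $t5=0
lw $t0, 0($t5) → $t0=M[0]=29
sub $t7, $t7, $t0 → $t7=0-29=-29
lw $t7, 0($t5) → $t7=M[0]=29
xor $t0, $t0, $t7 → $t0=29^29=0
lw $t7, 0($t5) → $t7=M[0]=29
xor $t0, $t0, $t7 → $t0=0^29=29
add $t5, $t5, 4 → $t5=0+4=4
add $t6, $t6, 1 → $t6=2+1=3
cmp $t6, 5  (cmp 3,5)
blt L1: taken
lw $t0, 0($t5) → $t0=M[4]=-7
sub $t7, $t7, $t0 → $t7=29-(-7)=36
lw $t7, 0($t5) → $t7=M[4]=-7
xor $t0, $t0, $t7 → $t0=(-7)^(-7)=0
lw $t7, 0($t5) → $t7=M[4]=-7
xor $t0, $t0, $t7 → $t0=0^(-7)=-7
add $t5, $t5, 4 → $t5=4+4=8
add $t6, $t6, 1 → $t6=3+1=4
cmp $t6, 5  (cmp 4,5)
blt L1: taken
lw $t0, 0($t5) → $t0=M[8]=27
sub $t7, $t7, $t0 → $t7=(-7)-27=-34
lw $t7, 0($t5) → $t7=M[8]=27
xor $t0, $t0, $t7 → $t0=27^27=0
lw $t7, 0($t5) → $t7=M[8]=27
xor $t0, $t0, $t7 → $t0=0^27=27
add $t5, $t5, 4 → $t5=8+4=12
add $t6, $t6, 1 → $t6=4+1=5
cmp $t6, 5  (cmp 5,5)
blt L1: not taken
halt.
Total executed instructions: 35.

35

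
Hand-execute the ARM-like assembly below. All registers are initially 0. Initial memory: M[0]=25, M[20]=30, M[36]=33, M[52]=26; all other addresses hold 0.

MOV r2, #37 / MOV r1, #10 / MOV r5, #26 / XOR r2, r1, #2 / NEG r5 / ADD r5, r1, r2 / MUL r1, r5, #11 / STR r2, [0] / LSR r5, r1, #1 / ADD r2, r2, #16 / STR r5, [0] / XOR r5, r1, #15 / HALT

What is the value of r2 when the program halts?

24

MOV r2, #37 → r2=37
MOV r1, #10 → r1=10
MOV r5, #26 → r5=26
XOR r2, r1, #2 → r2=10^2=8
NEG r5 → r5=-(26)=-26
ADD r5, r1, r2 → r5=10+8=18
MUL r1, r5, #11 → r1=18*11=198
STR r2, [0] → M[0]=8
LSR r5, r1, #1 → r5=198>>1=99
ADD r2, r2, #16 → r2=8+16=24
STR r5, [0] → M[0]=99
XOR r5, r1, #15 → r5=198^15=201
halt.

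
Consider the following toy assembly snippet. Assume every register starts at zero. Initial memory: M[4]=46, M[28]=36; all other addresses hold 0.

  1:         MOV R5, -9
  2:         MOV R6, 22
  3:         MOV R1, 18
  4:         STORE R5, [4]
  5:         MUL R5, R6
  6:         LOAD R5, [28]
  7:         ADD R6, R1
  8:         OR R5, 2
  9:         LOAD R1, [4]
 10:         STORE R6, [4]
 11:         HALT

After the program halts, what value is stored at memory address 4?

after MOV R5, -9: R5=-9
after MOV R6, 22: R6=22
after MOV R1, 18: R1=18
STORE R5, [4] → M[4]=-9
after MUL R5, R6: R5=(-9)*22=-198
after LOAD R5, [28]: R5=M[28]=36
after ADD R6, R1: R6=22+18=40
after OR R5, 2: R5=36|2=38
after LOAD R1, [4]: R1=M[4]=-9
STORE R6, [4] → M[4]=40
halt.

40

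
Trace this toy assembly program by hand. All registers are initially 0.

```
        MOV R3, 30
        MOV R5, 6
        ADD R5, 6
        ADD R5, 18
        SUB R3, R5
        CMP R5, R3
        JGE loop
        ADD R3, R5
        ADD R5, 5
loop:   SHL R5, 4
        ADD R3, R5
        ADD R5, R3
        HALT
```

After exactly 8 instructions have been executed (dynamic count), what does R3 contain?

0

after MOV R3, 30: R3=30
after MOV R5, 6: R5=6
after ADD R5, 6: R5=6+6=12
after ADD R5, 18: R5=12+18=30
after SUB R3, R5: R3=30-30=0
CMP R5, R3  (cmp 30,0)
JGE loop: taken
after SHL R5, 4: R5=30<<4=480
After step 8: R3 = 0.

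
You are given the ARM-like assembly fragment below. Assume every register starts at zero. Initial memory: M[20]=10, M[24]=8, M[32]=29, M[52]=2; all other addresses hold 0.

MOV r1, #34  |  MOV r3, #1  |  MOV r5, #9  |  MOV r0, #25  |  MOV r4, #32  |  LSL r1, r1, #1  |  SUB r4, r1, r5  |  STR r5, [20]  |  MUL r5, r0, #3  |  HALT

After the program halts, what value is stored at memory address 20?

9

r1=34
r3=1
r5=9
r0=25
r4=32
r1=34<<1=68
r4=68-9=59
STR r5, [20] → M[20]=9
r5=25*3=75
halt.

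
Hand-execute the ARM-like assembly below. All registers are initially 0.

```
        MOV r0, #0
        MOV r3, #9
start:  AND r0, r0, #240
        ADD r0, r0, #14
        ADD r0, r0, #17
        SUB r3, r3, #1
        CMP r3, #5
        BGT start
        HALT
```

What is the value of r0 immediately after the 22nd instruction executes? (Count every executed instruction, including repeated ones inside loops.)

62

after MOV r0, #0: r0=0
after MOV r3, #9: r3=9
after AND r0, r0, #240: r0=0&240=0
after ADD r0, r0, #14: r0=0+14=14
after ADD r0, r0, #17: r0=14+17=31
after SUB r3, r3, #1: r3=9-1=8
CMP r3, #5  (cmp 8,5)
BGT start: taken
after AND r0, r0, #240: r0=31&240=16
after ADD r0, r0, #14: r0=16+14=30
after ADD r0, r0, #17: r0=30+17=47
after SUB r3, r3, #1: r3=8-1=7
CMP r3, #5  (cmp 7,5)
BGT start: taken
after AND r0, r0, #240: r0=47&240=32
after ADD r0, r0, #14: r0=32+14=46
after ADD r0, r0, #17: r0=46+17=63
after SUB r3, r3, #1: r3=7-1=6
CMP r3, #5  (cmp 6,5)
BGT start: taken
after AND r0, r0, #240: r0=63&240=48
after ADD r0, r0, #14: r0=48+14=62
After step 22: r0 = 62.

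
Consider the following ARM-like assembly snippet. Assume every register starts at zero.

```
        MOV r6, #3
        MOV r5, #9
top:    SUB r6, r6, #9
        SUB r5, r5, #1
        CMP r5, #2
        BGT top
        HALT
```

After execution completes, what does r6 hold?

r6=3
r5=9
r6=3-9=-6
r5=9-1=8
CMP r5, #2  (cmp 8,2)
BGT top: taken
r6=(-6)-9=-15
r5=8-1=7
CMP r5, #2  (cmp 7,2)
BGT top: taken
r6=(-15)-9=-24
r5=7-1=6
CMP r5, #2  (cmp 6,2)
BGT top: taken
r6=(-24)-9=-33
r5=6-1=5
CMP r5, #2  (cmp 5,2)
BGT top: taken
r6=(-33)-9=-42
r5=5-1=4
CMP r5, #2  (cmp 4,2)
BGT top: taken
r6=(-42)-9=-51
r5=4-1=3
CMP r5, #2  (cmp 3,2)
BGT top: taken
r6=(-51)-9=-60
r5=3-1=2
CMP r5, #2  (cmp 2,2)
BGT top: not taken
halt.

-60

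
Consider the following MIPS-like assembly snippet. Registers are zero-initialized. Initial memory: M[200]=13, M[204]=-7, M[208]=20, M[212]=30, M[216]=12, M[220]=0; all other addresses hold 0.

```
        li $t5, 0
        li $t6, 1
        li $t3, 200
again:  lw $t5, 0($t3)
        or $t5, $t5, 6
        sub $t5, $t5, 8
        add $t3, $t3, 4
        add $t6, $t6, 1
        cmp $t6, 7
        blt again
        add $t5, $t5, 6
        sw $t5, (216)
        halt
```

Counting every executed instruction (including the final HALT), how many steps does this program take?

48

after li $t5, 0: $t5=0
after li $t6, 1: $t6=1
after li $t3, 200: $t3=200
after lw $t5, 0($t3): $t5=M[200]=13
after or $t5, $t5, 6: $t5=13|6=15
after sub $t5, $t5, 8: $t5=15-8=7
after add $t3, $t3, 4: $t3=200+4=204
after add $t6, $t6, 1: $t6=1+1=2
cmp $t6, 7  (cmp 2,7)
blt again: taken
after lw $t5, 0($t3): $t5=M[204]=-7
after or $t5, $t5, 6: $t5=(-7)|6=-1
after sub $t5, $t5, 8: $t5=(-1)-8=-9
after add $t3, $t3, 4: $t3=204+4=208
after add $t6, $t6, 1: $t6=2+1=3
cmp $t6, 7  (cmp 3,7)
blt again: taken
after lw $t5, 0($t3): $t5=M[208]=20
after or $t5, $t5, 6: $t5=20|6=22
after sub $t5, $t5, 8: $t5=22-8=14
after add $t3, $t3, 4: $t3=208+4=212
after add $t6, $t6, 1: $t6=3+1=4
cmp $t6, 7  (cmp 4,7)
blt again: taken
after lw $t5, 0($t3): $t5=M[212]=30
after or $t5, $t5, 6: $t5=30|6=30
after sub $t5, $t5, 8: $t5=30-8=22
after add $t3, $t3, 4: $t3=212+4=216
after add $t6, $t6, 1: $t6=4+1=5
cmp $t6, 7  (cmp 5,7)
blt again: taken
after lw $t5, 0($t3): $t5=M[216]=12
after or $t5, $t5, 6: $t5=12|6=14
after sub $t5, $t5, 8: $t5=14-8=6
after add $t3, $t3, 4: $t3=216+4=220
after add $t6, $t6, 1: $t6=5+1=6
cmp $t6, 7  (cmp 6,7)
blt again: taken
after lw $t5, 0($t3): $t5=M[220]=0
after or $t5, $t5, 6: $t5=0|6=6
after sub $t5, $t5, 8: $t5=6-8=-2
after add $t3, $t3, 4: $t3=220+4=224
after add $t6, $t6, 1: $t6=6+1=7
cmp $t6, 7  (cmp 7,7)
blt again: not taken
after add $t5, $t5, 6: $t5=(-2)+6=4
sw $t5, (216) → M[216]=4
halt.
Total executed instructions: 48.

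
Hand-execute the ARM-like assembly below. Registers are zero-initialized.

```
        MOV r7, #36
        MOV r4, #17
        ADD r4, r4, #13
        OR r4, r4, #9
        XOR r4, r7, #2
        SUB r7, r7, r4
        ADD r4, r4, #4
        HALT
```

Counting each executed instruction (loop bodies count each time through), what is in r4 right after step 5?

38

r7=36
r4=17
r4=17+13=30
r4=30|9=31
r4=36^2=38
After step 5: r4 = 38.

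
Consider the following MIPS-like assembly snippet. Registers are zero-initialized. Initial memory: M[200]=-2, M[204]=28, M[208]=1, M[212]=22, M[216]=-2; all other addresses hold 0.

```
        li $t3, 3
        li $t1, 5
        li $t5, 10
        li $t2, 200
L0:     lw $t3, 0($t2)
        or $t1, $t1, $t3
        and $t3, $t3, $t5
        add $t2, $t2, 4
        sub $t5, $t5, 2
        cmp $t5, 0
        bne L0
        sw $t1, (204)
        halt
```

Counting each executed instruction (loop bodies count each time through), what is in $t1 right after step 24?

-1

li $t3, 3 → $t3=3
li $t1, 5 → $t1=5
li $t5, 10 → $t5=10
li $t2, 200 → $t2=200
lw $t3, 0($t2) → $t3=M[200]=-2
or $t1, $t1, $t3 → $t1=5|(-2)=-1
and $t3, $t3, $t5 → $t3=(-2)&10=10
add $t2, $t2, 4 → $t2=200+4=204
sub $t5, $t5, 2 → $t5=10-2=8
cmp $t5, 0  (cmp 8,0)
bne L0: taken
lw $t3, 0($t2) → $t3=M[204]=28
or $t1, $t1, $t3 → $t1=(-1)|28=-1
and $t3, $t3, $t5 → $t3=28&8=8
add $t2, $t2, 4 → $t2=204+4=208
sub $t5, $t5, 2 → $t5=8-2=6
cmp $t5, 0  (cmp 6,0)
bne L0: taken
lw $t3, 0($t2) → $t3=M[208]=1
or $t1, $t1, $t3 → $t1=(-1)|1=-1
and $t3, $t3, $t5 → $t3=1&6=0
add $t2, $t2, 4 → $t2=208+4=212
sub $t5, $t5, 2 → $t5=6-2=4
cmp $t5, 0  (cmp 4,0)
After step 24: $t1 = -1.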